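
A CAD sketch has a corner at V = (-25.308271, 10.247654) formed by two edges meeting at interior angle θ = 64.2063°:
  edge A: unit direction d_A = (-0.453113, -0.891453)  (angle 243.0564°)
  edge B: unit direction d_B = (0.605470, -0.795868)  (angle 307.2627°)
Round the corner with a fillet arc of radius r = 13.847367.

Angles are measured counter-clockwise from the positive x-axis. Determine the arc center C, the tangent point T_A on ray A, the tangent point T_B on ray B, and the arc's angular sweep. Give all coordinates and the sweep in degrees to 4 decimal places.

bisector direction at 275.1595° = (0.089929,-0.995948)
center distance |VC| = r/sin(θ/2) = 13.847367/sin(32.1031°) = 26.056060
C = V + |VC|·bis = (-22.9651,-15.7028)
T_A = V + ((C−V)·d_A)·d_A = V + 22.0719·d_A = (-35.3093,-9.4284)
T_B = V + ((C−V)·d_B)·d_B = V + 22.0719·d_B = (-11.9444,-7.3187)
sweep = 180° − θ = 115.7937°

center=(-22.9651,-15.7028) T_A=(-35.3093,-9.4284) T_B=(-11.9444,-7.3187) sweep=115.7937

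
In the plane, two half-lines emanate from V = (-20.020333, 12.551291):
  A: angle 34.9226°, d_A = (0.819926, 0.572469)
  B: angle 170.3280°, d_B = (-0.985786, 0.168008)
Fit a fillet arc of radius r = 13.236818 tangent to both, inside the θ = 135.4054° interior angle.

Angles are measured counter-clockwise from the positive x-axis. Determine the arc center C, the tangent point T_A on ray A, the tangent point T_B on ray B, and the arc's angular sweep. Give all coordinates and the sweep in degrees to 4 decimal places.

center=(-23.1474,26.5119) T_A=(-15.5697,15.6587) T_B=(-25.3713,13.4633) sweep=44.5946

bisector direction at 102.6253° = (-0.218574,0.975820)
center distance |VC| = r/sin(θ/2) = 13.236818/sin(67.7027°) = 14.306553
C = V + |VC|·bis = (-23.1474,26.5119)
T_A = V + ((C−V)·d_A)·d_A = V + 5.4281·d_A = (-15.5697,15.6587)
T_B = V + ((C−V)·d_B)·d_B = V + 5.4281·d_B = (-25.3713,13.4633)
sweep = 180° − θ = 44.5946°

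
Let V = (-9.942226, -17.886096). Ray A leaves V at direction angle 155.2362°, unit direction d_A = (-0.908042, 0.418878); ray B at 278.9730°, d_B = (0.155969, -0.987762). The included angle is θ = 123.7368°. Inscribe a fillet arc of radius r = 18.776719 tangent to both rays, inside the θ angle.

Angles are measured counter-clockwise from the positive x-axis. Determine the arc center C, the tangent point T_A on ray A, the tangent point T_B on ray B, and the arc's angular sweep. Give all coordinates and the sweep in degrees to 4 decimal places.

bisector direction at 217.1046° = (-0.797535,-0.603272)
center distance |VC| = r/sin(θ/2) = 18.776719/sin(61.8684°) = 21.292009
C = V + |VC|·bis = (-26.9234,-30.7310)
T_A = V + ((C−V)·d_A)·d_A = V + 10.0391·d_A = (-19.0582,-13.6809)
T_B = V + ((C−V)·d_B)·d_B = V + 10.0391·d_B = (-8.3764,-27.8024)
sweep = 180° − θ = 56.2632°

center=(-26.9234,-30.7310) T_A=(-19.0582,-13.6809) T_B=(-8.3764,-27.8024) sweep=56.2632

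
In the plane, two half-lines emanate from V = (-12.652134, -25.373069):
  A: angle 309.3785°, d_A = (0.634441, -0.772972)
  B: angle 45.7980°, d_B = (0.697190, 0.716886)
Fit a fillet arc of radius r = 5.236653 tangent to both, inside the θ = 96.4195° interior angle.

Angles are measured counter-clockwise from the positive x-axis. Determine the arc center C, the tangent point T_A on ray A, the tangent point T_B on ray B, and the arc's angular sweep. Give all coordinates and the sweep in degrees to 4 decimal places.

bisector direction at 357.5882° = (0.999114,-0.042081)
center distance |VC| = r/sin(θ/2) = 5.236653/sin(48.2097°) = 7.023508
C = V + |VC|·bis = (-5.6348,-25.6686)
T_A = V + ((C−V)·d_A)·d_A = V + 4.6805·d_A = (-9.6826,-28.9910)
T_B = V + ((C−V)·d_B)·d_B = V + 4.6805·d_B = (-9.3889,-22.0177)
sweep = 180° − θ = 83.5805°

center=(-5.6348,-25.6686) T_A=(-9.6826,-28.9910) T_B=(-9.3889,-22.0177) sweep=83.5805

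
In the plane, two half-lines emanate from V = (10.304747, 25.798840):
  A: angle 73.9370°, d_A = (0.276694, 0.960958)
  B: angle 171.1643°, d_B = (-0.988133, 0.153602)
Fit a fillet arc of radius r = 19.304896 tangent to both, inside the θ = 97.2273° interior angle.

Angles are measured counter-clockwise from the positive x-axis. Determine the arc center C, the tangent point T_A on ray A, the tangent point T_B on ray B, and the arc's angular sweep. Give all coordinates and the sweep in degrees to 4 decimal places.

bisector direction at 122.5507° = (-0.538045,0.842916)
center distance |VC| = r/sin(θ/2) = 19.304896/sin(48.6136°) = 25.730646
C = V + |VC|·bis = (-3.5395,47.4876)
T_A = V + ((C−V)·d_A)·d_A = V + 17.0114·d_A = (15.0117,42.1461)
T_B = V + ((C−V)·d_B)·d_B = V + 17.0114·d_B = (-6.5048,28.4118)
sweep = 180° − θ = 82.7727°

center=(-3.5395,47.4876) T_A=(15.0117,42.1461) T_B=(-6.5048,28.4118) sweep=82.7727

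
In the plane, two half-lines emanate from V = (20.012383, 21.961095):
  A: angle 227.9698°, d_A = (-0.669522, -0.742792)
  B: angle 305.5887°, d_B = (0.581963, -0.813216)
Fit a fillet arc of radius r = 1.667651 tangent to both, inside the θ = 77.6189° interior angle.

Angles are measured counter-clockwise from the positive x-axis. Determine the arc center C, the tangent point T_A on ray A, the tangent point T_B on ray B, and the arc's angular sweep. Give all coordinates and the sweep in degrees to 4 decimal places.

center=(19.8629,19.3044) T_A=(18.6242,20.4210) T_B=(21.2190,20.2749) sweep=102.3811

bisector direction at 266.7792° = (-0.056183,-0.998420)
center distance |VC| = r/sin(θ/2) = 1.667651/sin(38.8094°) = 2.660866
C = V + |VC|·bis = (19.8629,19.3044)
T_A = V + ((C−V)·d_A)·d_A = V + 2.0734·d_A = (18.6242,20.4210)
T_B = V + ((C−V)·d_B)·d_B = V + 2.0734·d_B = (21.2190,20.2749)
sweep = 180° − θ = 102.3811°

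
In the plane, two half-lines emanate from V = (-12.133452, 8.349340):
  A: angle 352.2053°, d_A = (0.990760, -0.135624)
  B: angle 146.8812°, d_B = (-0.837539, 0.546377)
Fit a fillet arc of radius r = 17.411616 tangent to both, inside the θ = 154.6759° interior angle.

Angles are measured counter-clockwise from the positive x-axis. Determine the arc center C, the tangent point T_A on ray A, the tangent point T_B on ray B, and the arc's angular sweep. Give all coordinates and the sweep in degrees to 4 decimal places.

bisector direction at 69.5433° = (0.349500,0.936936)
center distance |VC| = r/sin(θ/2) = 17.411616/sin(77.3380°) = 17.845623
C = V + |VC|·bis = (-5.8964,25.0696)
T_A = V + ((C−V)·d_A)·d_A = V + 3.9118·d_A = (-8.2578,7.8188)
T_B = V + ((C−V)·d_B)·d_B = V + 3.9118·d_B = (-15.4097,10.4866)
sweep = 180° − θ = 25.3241°

center=(-5.8964,25.0696) T_A=(-8.2578,7.8188) T_B=(-15.4097,10.4866) sweep=25.3241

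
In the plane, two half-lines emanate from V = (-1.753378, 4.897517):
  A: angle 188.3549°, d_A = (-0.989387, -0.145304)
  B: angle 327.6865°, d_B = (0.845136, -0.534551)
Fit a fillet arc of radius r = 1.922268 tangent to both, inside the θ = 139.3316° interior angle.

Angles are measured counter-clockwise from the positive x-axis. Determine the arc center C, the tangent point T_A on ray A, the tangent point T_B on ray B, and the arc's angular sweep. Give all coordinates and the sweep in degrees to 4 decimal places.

center=(-2.1789,2.8921) T_A=(-2.4582,4.7940) T_B=(-1.1513,4.5167) sweep=40.6684

bisector direction at 258.0207° = (-0.207558,-0.978223)
center distance |VC| = r/sin(θ/2) = 1.922268/sin(69.6658°) = 2.050022
C = V + |VC|·bis = (-2.1789,2.8921)
T_A = V + ((C−V)·d_A)·d_A = V + 0.7124·d_A = (-2.4582,4.7940)
T_B = V + ((C−V)·d_B)·d_B = V + 0.7124·d_B = (-1.1513,4.5167)
sweep = 180° − θ = 40.6684°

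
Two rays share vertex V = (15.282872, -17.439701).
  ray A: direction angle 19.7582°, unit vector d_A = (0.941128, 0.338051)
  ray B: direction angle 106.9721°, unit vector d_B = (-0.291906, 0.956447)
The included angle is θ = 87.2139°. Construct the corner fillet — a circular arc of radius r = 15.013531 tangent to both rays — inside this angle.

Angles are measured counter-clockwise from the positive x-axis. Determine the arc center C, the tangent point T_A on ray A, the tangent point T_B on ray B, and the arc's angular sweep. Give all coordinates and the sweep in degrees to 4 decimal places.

center=(25.0415,2.0183) T_A=(30.1169,-12.1114) T_B=(10.6819,-2.3642) sweep=92.7861

bisector direction at 63.3651° = (0.448303,0.893882)
center distance |VC| = r/sin(θ/2) = 15.013531/sin(43.6069°) = 21.767972
C = V + |VC|·bis = (25.0415,2.0183)
T_A = V + ((C−V)·d_A)·d_A = V + 15.7619·d_A = (30.1169,-12.1114)
T_B = V + ((C−V)·d_B)·d_B = V + 15.7619·d_B = (10.6819,-2.3642)
sweep = 180° − θ = 92.7861°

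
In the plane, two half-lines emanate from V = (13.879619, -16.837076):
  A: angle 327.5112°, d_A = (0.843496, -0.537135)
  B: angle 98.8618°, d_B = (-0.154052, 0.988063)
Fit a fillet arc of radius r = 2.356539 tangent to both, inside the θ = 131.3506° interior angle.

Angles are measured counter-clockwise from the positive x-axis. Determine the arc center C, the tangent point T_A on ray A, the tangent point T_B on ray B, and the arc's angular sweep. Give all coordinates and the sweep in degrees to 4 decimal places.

center=(16.0439,-15.4215) T_A=(14.7781,-17.4093) T_B=(13.7155,-15.7846) sweep=48.6494

bisector direction at 33.1865° = (0.836893,0.547366)
center distance |VC| = r/sin(θ/2) = 2.356539/sin(65.6753°) = 2.586120
C = V + |VC|·bis = (16.0439,-15.4215)
T_A = V + ((C−V)·d_A)·d_A = V + 1.0652·d_A = (14.7781,-17.4093)
T_B = V + ((C−V)·d_B)·d_B = V + 1.0652·d_B = (13.7155,-15.7846)
sweep = 180° − θ = 48.6494°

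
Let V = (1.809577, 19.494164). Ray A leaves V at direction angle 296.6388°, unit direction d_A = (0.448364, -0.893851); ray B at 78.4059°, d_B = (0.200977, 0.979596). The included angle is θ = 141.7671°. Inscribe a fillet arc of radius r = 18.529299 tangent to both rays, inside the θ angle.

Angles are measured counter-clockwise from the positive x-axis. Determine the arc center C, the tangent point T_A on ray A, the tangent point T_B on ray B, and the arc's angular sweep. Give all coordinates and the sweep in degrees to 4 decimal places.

bisector direction at 7.5224° = (0.991394,0.130913)
center distance |VC| = r/sin(θ/2) = 18.529299/sin(70.8835°) = 19.610734
C = V + |VC|·bis = (21.2515,22.0615)
T_A = V + ((C−V)·d_A)·d_A = V + 6.4223·d_A = (4.6891,13.7536)
T_B = V + ((C−V)·d_B)·d_B = V + 6.4223·d_B = (3.1003,25.7854)
sweep = 180° − θ = 38.2329°

center=(21.2515,22.0615) T_A=(4.6891,13.7536) T_B=(3.1003,25.7854) sweep=38.2329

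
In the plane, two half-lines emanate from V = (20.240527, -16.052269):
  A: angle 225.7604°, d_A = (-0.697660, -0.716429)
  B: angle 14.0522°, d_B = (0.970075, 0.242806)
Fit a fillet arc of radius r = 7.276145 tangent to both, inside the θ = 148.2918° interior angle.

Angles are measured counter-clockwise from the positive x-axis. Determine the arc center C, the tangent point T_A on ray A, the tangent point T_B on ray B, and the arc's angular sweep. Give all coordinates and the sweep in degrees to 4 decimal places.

center=(24.0117,-22.6089) T_A=(18.7989,-17.5327) T_B=(22.2451,-15.5505) sweep=31.7082

bisector direction at 299.9063° = (0.498583,-0.866842)
center distance |VC| = r/sin(θ/2) = 7.276145/sin(74.1459°) = 7.563871
C = V + |VC|·bis = (24.0117,-22.6089)
T_A = V + ((C−V)·d_A)·d_A = V + 2.0664·d_A = (18.7989,-17.5327)
T_B = V + ((C−V)·d_B)·d_B = V + 2.0664·d_B = (22.2451,-15.5505)
sweep = 180° − θ = 31.7082°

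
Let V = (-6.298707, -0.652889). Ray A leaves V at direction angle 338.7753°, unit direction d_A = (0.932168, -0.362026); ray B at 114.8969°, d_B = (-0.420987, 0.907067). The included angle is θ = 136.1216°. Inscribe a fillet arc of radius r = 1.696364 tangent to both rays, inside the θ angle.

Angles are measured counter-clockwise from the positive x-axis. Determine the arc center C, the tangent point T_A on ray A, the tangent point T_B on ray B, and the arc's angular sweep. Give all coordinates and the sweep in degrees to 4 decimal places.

center=(-5.0476,0.6810) T_A=(-5.6618,-0.9003) T_B=(-6.5864,-0.0331) sweep=43.8784

bisector direction at 46.8361° = (0.684088,0.729400)
center distance |VC| = r/sin(θ/2) = 1.696364/sin(68.0608°) = 1.828804
C = V + |VC|·bis = (-5.0476,0.6810)
T_A = V + ((C−V)·d_A)·d_A = V + 0.6833·d_A = (-5.6618,-0.9003)
T_B = V + ((C−V)·d_B)·d_B = V + 0.6833·d_B = (-6.5864,-0.0331)
sweep = 180° − θ = 43.8784°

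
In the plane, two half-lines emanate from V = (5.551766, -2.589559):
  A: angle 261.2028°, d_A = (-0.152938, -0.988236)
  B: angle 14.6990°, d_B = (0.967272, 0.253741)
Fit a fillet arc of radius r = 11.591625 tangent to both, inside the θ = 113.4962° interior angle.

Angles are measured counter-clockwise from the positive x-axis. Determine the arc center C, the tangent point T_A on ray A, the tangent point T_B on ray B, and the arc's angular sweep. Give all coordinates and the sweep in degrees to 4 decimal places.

bisector direction at 317.9509° = (0.742571,-0.669767)
center distance |VC| = r/sin(θ/2) = 11.591625/sin(56.7481°) = 13.861137
C = V + |VC|·bis = (15.8446,-11.8733)
T_A = V + ((C−V)·d_A)·d_A = V + 7.6004·d_A = (4.3894,-10.1005)
T_B = V + ((C−V)·d_B)·d_B = V + 7.6004·d_B = (12.9034,-0.6610)
sweep = 180° − θ = 66.5038°

center=(15.8446,-11.8733) T_A=(4.3894,-10.1005) T_B=(12.9034,-0.6610) sweep=66.5038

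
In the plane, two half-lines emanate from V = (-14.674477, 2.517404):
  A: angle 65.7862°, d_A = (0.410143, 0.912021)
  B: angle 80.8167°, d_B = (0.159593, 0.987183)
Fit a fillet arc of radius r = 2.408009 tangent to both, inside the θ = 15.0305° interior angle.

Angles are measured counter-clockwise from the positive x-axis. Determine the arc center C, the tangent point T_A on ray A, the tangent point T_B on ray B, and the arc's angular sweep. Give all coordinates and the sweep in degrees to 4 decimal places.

bisector direction at 73.3014° = (0.287336,0.957830)
center distance |VC| = r/sin(θ/2) = 2.408009/sin(7.5152°) = 18.411252
C = V + |VC|·bis = (-9.3843,20.1522)
T_A = V + ((C−V)·d_A)·d_A = V + 18.2531·d_A = (-7.1881,19.1646)
T_B = V + ((C−V)·d_B)·d_B = V + 18.2531·d_B = (-11.7614,20.5366)
sweep = 180° − θ = 164.9695°

center=(-9.3843,20.1522) T_A=(-7.1881,19.1646) T_B=(-11.7614,20.5366) sweep=164.9695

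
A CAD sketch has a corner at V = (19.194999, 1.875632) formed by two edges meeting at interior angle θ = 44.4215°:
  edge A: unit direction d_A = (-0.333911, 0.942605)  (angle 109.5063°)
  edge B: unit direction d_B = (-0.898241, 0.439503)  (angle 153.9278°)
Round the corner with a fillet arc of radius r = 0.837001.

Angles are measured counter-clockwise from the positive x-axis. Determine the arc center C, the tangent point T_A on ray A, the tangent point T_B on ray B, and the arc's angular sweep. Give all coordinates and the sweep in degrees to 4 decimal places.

center=(17.7216,3.5284) T_A=(18.5105,3.8079) T_B=(17.3537,2.7766) sweep=135.5785

bisector direction at 131.7171° = (-0.665453,0.746440)
center distance |VC| = r/sin(θ/2) = 0.837001/sin(22.2108°) = 2.214203
C = V + |VC|·bis = (17.7216,3.5284)
T_A = V + ((C−V)·d_A)·d_A = V + 2.0499·d_A = (18.5105,3.8079)
T_B = V + ((C−V)·d_B)·d_B = V + 2.0499·d_B = (17.3537,2.7766)
sweep = 180° − θ = 135.5785°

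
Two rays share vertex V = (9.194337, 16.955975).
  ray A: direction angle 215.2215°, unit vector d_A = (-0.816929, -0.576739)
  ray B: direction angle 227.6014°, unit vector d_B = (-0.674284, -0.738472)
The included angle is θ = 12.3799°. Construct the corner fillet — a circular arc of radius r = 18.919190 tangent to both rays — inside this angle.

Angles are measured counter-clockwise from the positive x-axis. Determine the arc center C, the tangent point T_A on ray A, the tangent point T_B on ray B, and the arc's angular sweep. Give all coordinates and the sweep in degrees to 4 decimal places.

center=(-122.3985,-99.1055) T_A=(-133.3099,-83.6498) T_B=(-108.4272,-111.8624) sweep=167.6201

bisector direction at 221.4115° = (-0.749979,-0.661462)
center distance |VC| = r/sin(θ/2) = 18.919190/sin(6.1899°) = 175.462040
C = V + |VC|·bis = (-122.3985,-99.1055)
T_A = V + ((C−V)·d_A)·d_A = V + 174.4391·d_A = (-133.3099,-83.6498)
T_B = V + ((C−V)·d_B)·d_B = V + 174.4391·d_B = (-108.4272,-111.8624)
sweep = 180° − θ = 167.6201°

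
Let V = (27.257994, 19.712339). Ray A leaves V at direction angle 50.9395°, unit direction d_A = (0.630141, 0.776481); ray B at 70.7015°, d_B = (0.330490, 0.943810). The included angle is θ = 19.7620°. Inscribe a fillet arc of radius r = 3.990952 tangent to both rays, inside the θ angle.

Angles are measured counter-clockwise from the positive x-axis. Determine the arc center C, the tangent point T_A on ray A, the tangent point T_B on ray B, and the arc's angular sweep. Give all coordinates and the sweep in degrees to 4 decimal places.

center=(38.5969,40.0179) T_A=(41.6958,37.5031) T_B=(34.8302,41.3369) sweep=160.2380

bisector direction at 60.8205° = (0.487547,0.873097)
center distance |VC| = r/sin(θ/2) = 3.990952/sin(9.8810°) = 23.256969
C = V + |VC|·bis = (38.5969,40.0179)
T_A = V + ((C−V)·d_A)·d_A = V + 22.9120·d_A = (41.6958,37.5031)
T_B = V + ((C−V)·d_B)·d_B = V + 22.9120·d_B = (34.8302,41.3369)
sweep = 180° − θ = 160.2380°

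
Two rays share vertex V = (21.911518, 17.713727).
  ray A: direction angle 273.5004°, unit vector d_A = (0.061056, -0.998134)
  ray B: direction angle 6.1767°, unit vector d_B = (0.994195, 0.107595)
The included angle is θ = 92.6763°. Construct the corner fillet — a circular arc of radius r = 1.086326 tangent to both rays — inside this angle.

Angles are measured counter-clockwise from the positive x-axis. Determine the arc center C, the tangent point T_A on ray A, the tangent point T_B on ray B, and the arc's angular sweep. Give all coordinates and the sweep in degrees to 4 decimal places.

center=(23.0591,16.7453) T_A=(21.9748,16.6789) T_B=(22.9422,17.8253) sweep=87.3237

bisector direction at 319.8385° = (0.764230,-0.644944)
center distance |VC| = r/sin(θ/2) = 1.086326/sin(46.3381°) = 1.501639
C = V + |VC|·bis = (23.0591,16.7453)
T_A = V + ((C−V)·d_A)·d_A = V + 1.0367·d_A = (21.9748,16.6789)
T_B = V + ((C−V)·d_B)·d_B = V + 1.0367·d_B = (22.9422,17.8253)
sweep = 180° − θ = 87.3237°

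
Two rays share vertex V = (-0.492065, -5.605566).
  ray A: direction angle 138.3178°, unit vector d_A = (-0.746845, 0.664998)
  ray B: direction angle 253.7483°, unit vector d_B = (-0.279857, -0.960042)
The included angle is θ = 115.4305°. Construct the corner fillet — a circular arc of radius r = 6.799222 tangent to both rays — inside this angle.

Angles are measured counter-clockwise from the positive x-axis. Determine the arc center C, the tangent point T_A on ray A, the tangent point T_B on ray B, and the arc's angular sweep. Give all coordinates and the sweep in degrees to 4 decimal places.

bisector direction at 196.0331° = (-0.961103,-0.276192)
center distance |VC| = r/sin(θ/2) = 6.799222/sin(57.7152°) = 8.042571
C = V + |VC|·bis = (-8.2218,-7.8269)
T_A = V + ((C−V)·d_A)·d_A = V + 4.2958·d_A = (-3.7003,-2.7489)
T_B = V + ((C−V)·d_B)·d_B = V + 4.2958·d_B = (-1.6943,-9.7297)
sweep = 180° − θ = 64.5695°

center=(-8.2218,-7.8269) T_A=(-3.7003,-2.7489) T_B=(-1.6943,-9.7297) sweep=64.5695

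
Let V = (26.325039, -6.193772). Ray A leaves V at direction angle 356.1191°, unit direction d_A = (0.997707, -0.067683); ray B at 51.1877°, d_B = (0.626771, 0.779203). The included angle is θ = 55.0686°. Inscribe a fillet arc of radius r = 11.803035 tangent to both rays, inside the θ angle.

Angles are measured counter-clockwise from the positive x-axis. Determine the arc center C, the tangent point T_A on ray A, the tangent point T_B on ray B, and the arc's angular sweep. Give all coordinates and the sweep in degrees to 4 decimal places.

center=(49.7123,4.0498) T_A=(48.9134,-7.7261) T_B=(40.5153,11.4476) sweep=124.9314

bisector direction at 23.6534° = (0.915989,0.401203)
center distance |VC| = r/sin(θ/2) = 11.803035/sin(27.5343°) = 25.532246
C = V + |VC|·bis = (49.7123,4.0498)
T_A = V + ((C−V)·d_A)·d_A = V + 22.6403·d_A = (48.9134,-7.7261)
T_B = V + ((C−V)·d_B)·d_B = V + 22.6403·d_B = (40.5153,11.4476)
sweep = 180° − θ = 124.9314°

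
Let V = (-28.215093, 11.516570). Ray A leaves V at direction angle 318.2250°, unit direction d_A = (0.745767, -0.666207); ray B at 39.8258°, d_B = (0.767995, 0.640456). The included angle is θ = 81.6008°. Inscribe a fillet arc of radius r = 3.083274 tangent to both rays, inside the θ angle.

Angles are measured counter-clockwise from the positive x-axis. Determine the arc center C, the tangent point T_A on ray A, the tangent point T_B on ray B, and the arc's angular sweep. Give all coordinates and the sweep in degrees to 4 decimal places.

center=(-23.4971,11.4363) T_A=(-25.5512,9.1369) T_B=(-25.4718,13.8042) sweep=98.3992

bisector direction at 359.0254° = (0.999855,-0.017009)
center distance |VC| = r/sin(θ/2) = 3.083274/sin(40.8004°) = 4.718628
C = V + |VC|·bis = (-23.4971,11.4363)
T_A = V + ((C−V)·d_A)·d_A = V + 3.5720·d_A = (-25.5512,9.1369)
T_B = V + ((C−V)·d_B)·d_B = V + 3.5720·d_B = (-25.4718,13.8042)
sweep = 180° − θ = 98.3992°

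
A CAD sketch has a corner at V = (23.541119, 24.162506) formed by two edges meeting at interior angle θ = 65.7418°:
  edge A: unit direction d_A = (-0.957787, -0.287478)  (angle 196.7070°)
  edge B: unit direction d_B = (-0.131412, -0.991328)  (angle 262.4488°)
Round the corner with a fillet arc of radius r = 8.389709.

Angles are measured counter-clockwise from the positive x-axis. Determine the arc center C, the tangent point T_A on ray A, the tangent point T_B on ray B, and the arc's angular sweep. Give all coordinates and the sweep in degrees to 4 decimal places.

center=(13.5180,12.3946) T_A=(11.1062,20.4302) T_B=(21.8350,11.2921) sweep=114.2582

bisector direction at 229.5779° = (-0.648414,-0.761288)
center distance |VC| = r/sin(θ/2) = 8.389709/sin(32.8709°) = 15.457837
C = V + |VC|·bis = (13.5180,12.3946)
T_A = V + ((C−V)·d_A)·d_A = V + 12.9830·d_A = (11.1062,20.4302)
T_B = V + ((C−V)·d_B)·d_B = V + 12.9830·d_B = (21.8350,11.2921)
sweep = 180° − θ = 114.2582°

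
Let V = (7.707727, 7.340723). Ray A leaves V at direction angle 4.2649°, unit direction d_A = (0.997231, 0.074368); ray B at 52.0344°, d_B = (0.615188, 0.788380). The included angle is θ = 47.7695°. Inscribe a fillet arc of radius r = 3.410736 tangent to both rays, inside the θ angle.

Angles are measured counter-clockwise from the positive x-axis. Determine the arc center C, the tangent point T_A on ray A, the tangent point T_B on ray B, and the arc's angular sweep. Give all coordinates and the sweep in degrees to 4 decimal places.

center=(15.1350,11.3148) T_A=(15.3887,7.9135) T_B=(12.4461,13.4131) sweep=132.2305

bisector direction at 28.1497° = (0.881718,0.471776)
center distance |VC| = r/sin(θ/2) = 3.410736/sin(23.8848°) = 8.423687
C = V + |VC|·bis = (15.1350,11.3148)
T_A = V + ((C−V)·d_A)·d_A = V + 7.7023·d_A = (15.3887,7.9135)
T_B = V + ((C−V)·d_B)·d_B = V + 7.7023·d_B = (12.4461,13.4131)
sweep = 180° − θ = 132.2305°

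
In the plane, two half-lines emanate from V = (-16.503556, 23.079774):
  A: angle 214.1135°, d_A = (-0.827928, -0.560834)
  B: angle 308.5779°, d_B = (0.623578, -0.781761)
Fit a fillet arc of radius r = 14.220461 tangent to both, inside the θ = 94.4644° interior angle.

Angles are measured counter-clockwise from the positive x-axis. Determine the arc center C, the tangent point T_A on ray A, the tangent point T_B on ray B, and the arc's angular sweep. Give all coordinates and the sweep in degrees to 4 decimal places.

bisector direction at 261.3457° = (-0.150472,-0.988614)
center distance |VC| = r/sin(θ/2) = 14.220461/sin(47.2322°) = 19.370980
C = V + |VC|·bis = (-19.4184,3.9293)
T_A = V + ((C−V)·d_A)·d_A = V + 13.1535·d_A = (-27.3937,15.7029)
T_B = V + ((C−V)·d_B)·d_B = V + 13.1535·d_B = (-8.3013,12.7969)
sweep = 180° − θ = 85.5356°

center=(-19.4184,3.9293) T_A=(-27.3937,15.7029) T_B=(-8.3013,12.7969) sweep=85.5356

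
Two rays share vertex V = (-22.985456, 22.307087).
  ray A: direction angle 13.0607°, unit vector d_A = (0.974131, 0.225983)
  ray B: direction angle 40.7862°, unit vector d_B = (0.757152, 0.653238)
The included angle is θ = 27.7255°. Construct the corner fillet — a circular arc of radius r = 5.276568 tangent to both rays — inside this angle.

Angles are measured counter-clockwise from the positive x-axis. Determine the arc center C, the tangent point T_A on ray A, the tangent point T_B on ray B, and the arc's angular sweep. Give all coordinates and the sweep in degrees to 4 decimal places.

center=(-3.3498,32.2790) T_A=(-2.1573,27.1389) T_B=(-6.7966,36.2741) sweep=152.2745

bisector direction at 26.9235° = (0.891612,0.452800)
center distance |VC| = r/sin(θ/2) = 5.276568/sin(13.8628°) = 22.022689
C = V + |VC|·bis = (-3.3498,32.2790)
T_A = V + ((C−V)·d_A)·d_A = V + 21.3812·d_A = (-2.1573,27.1389)
T_B = V + ((C−V)·d_B)·d_B = V + 21.3812·d_B = (-6.7966,36.2741)
sweep = 180° − θ = 152.2745°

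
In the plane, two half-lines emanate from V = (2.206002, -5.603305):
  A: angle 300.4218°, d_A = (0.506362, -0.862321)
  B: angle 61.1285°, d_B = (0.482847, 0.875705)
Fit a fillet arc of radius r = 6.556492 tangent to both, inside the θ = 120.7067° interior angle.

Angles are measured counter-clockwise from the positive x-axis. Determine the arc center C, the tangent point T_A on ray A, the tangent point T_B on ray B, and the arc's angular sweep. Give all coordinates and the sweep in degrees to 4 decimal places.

center=(9.7494,-5.5012) T_A=(4.0956,-8.8212) T_B=(4.0078,-2.3355) sweep=59.2933

bisector direction at 0.7752° = (0.999908,0.013529)
center distance |VC| = r/sin(θ/2) = 6.556492/sin(60.3533°) = 7.544067
C = V + |VC|·bis = (9.7494,-5.5012)
T_A = V + ((C−V)·d_A)·d_A = V + 3.7317·d_A = (4.0956,-8.8212)
T_B = V + ((C−V)·d_B)·d_B = V + 3.7317·d_B = (4.0078,-2.3355)
sweep = 180° − θ = 59.2933°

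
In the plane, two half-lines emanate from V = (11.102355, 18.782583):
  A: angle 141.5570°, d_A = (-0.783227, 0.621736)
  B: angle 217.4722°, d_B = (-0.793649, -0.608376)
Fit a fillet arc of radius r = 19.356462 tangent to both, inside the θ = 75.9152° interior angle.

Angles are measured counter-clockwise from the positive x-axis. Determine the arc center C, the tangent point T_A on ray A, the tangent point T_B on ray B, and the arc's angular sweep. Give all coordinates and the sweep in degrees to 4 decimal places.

bisector direction at 179.5146° = (-0.999964,0.008472)
center distance |VC| = r/sin(θ/2) = 19.356462/sin(37.9576°) = 31.469922
C = V + |VC|·bis = (-20.3664,19.0492)
T_A = V + ((C−V)·d_A)·d_A = V + 24.8130·d_A = (-8.3318,34.2097)
T_B = V + ((C−V)·d_B)·d_B = V + 24.8130·d_B = (-8.5904,3.6870)
sweep = 180° − θ = 104.0848°

center=(-20.3664,19.0492) T_A=(-8.3318,34.2097) T_B=(-8.5904,3.6870) sweep=104.0848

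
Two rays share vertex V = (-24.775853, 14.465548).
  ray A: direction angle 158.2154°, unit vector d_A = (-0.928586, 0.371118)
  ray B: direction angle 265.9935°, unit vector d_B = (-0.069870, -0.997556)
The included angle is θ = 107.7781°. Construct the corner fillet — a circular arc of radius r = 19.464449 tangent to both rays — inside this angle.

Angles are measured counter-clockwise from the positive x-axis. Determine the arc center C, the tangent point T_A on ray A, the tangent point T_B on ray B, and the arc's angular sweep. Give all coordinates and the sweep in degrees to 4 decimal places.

bisector direction at 212.1044° = (-0.847081,-0.531464)
center distance |VC| = r/sin(θ/2) = 19.464449/sin(53.8890°) = 24.093324
C = V + |VC|·bis = (-45.1848,1.6608)
T_A = V + ((C−V)·d_A)·d_A = V + 14.1994·d_A = (-37.9612,19.7352)
T_B = V + ((C−V)·d_B)·d_B = V + 14.1994·d_B = (-25.7680,0.3008)
sweep = 180° − θ = 72.2219°

center=(-45.1848,1.6608) T_A=(-37.9612,19.7352) T_B=(-25.7680,0.3008) sweep=72.2219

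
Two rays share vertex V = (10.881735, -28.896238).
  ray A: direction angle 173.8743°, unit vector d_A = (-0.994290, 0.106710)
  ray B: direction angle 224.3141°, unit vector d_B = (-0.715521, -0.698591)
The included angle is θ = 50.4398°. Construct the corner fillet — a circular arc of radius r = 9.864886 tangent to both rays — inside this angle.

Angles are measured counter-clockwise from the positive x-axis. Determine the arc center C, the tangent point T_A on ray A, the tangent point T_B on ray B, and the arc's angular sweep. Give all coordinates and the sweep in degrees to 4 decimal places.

center=(-10.9964,-36.4697) T_A=(-9.9437,-26.6612) T_B=(-4.1049,-43.5283) sweep=129.5602

bisector direction at 199.0942° = (-0.944982,-0.327122)
center distance |VC| = r/sin(θ/2) = 9.864886/sin(25.2199°) = 23.151926
C = V + |VC|·bis = (-10.9964,-36.4697)
T_A = V + ((C−V)·d_A)·d_A = V + 20.9451·d_A = (-9.9437,-26.6612)
T_B = V + ((C−V)·d_B)·d_B = V + 20.9451·d_B = (-4.1049,-43.5283)
sweep = 180° − θ = 129.5602°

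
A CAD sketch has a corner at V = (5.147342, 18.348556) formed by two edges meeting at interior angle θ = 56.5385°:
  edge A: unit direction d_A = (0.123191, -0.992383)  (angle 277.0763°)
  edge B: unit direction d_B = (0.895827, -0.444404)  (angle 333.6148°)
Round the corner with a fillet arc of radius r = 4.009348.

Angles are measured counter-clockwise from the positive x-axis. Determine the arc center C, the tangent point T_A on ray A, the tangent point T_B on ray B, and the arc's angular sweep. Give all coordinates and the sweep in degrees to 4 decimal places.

bisector direction at 305.3456° = (0.578506,-0.815678)
center distance |VC| = r/sin(θ/2) = 4.009348/sin(28.2692°) = 8.465405
C = V + |VC|·bis = (10.0446,11.4435)
T_A = V + ((C−V)·d_A)·d_A = V + 7.4558·d_A = (6.0658,10.9496)
T_B = V + ((C−V)·d_B)·d_B = V + 7.4558·d_B = (11.8264,15.0352)
sweep = 180° − θ = 123.4615°

center=(10.0446,11.4435) T_A=(6.0658,10.9496) T_B=(11.8264,15.0352) sweep=123.4615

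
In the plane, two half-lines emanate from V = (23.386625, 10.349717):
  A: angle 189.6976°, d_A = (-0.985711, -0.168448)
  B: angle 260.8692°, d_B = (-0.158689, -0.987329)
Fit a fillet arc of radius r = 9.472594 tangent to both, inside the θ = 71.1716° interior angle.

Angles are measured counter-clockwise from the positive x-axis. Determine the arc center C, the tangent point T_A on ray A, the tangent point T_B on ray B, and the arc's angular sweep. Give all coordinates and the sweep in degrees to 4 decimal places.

bisector direction at 225.2834° = (-0.703601,-0.710596)
center distance |VC| = r/sin(θ/2) = 9.472594/sin(35.5858°) = 16.278132
C = V + |VC|·bis = (11.9333,-1.2175)
T_A = V + ((C−V)·d_A)·d_A = V + 13.2381·d_A = (10.3377,8.1198)
T_B = V + ((C−V)·d_B)·d_B = V + 13.2381·d_B = (21.2859,-2.7206)
sweep = 180° − θ = 108.8284°

center=(11.9333,-1.2175) T_A=(10.3377,8.1198) T_B=(21.2859,-2.7206) sweep=108.8284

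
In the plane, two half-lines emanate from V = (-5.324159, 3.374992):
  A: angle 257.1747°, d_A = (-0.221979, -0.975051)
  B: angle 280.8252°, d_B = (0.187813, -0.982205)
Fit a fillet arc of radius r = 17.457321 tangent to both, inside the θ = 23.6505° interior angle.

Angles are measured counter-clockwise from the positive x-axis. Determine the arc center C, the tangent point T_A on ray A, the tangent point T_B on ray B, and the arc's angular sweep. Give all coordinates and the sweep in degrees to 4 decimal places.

center=(-6.8110,-81.7999) T_A=(-23.8328,-77.9247) T_B=(10.3357,-78.5211) sweep=156.3495

bisector direction at 269.0000° = (-0.017453,-0.999848)
center distance |VC| = r/sin(θ/2) = 17.457321/sin(11.8253°) = 85.187826
C = V + |VC|·bis = (-6.8110,-81.7999)
T_A = V + ((C−V)·d_A)·d_A = V + 83.3799·d_A = (-23.8328,-77.9247)
T_B = V + ((C−V)·d_B)·d_B = V + 83.3799·d_B = (10.3357,-78.5211)
sweep = 180° − θ = 156.3495°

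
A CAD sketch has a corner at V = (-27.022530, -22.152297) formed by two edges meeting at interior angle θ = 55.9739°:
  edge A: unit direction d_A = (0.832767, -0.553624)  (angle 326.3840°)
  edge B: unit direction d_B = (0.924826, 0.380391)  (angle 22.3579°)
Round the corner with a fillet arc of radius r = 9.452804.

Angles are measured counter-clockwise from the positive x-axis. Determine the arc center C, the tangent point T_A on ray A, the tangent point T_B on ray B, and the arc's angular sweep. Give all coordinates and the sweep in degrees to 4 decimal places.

bisector direction at 354.3710° = (0.995178,-0.098087)
center distance |VC| = r/sin(θ/2) = 9.452804/sin(27.9870°) = 20.143617
C = V + |VC|·bis = (-6.9760,-24.1281)
T_A = V + ((C−V)·d_A)·d_A = V + 17.7879·d_A = (-12.2094,-32.0001)
T_B = V + ((C−V)·d_B)·d_B = V + 17.7879·d_B = (-10.5718,-15.3859)
sweep = 180° − θ = 124.0261°

center=(-6.9760,-24.1281) T_A=(-12.2094,-32.0001) T_B=(-10.5718,-15.3859) sweep=124.0261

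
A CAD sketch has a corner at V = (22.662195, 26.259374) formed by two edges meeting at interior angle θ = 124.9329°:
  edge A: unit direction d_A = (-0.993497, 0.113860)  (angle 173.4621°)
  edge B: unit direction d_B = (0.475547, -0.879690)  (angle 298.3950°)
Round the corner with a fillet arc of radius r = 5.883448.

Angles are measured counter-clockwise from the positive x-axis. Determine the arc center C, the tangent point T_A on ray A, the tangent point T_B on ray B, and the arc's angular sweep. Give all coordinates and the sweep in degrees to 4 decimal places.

center=(18.9451,20.7634) T_A=(19.6150,26.6086) T_B=(24.1208,23.5613) sweep=55.0671

bisector direction at 235.9286° = (-0.560226,-0.828340)
center distance |VC| = r/sin(θ/2) = 5.883448/sin(62.4665°) = 6.634917
C = V + |VC|·bis = (18.9451,20.7634)
T_A = V + ((C−V)·d_A)·d_A = V + 3.0671·d_A = (19.6150,26.6086)
T_B = V + ((C−V)·d_B)·d_B = V + 3.0671·d_B = (24.1208,23.5613)
sweep = 180° − θ = 55.0671°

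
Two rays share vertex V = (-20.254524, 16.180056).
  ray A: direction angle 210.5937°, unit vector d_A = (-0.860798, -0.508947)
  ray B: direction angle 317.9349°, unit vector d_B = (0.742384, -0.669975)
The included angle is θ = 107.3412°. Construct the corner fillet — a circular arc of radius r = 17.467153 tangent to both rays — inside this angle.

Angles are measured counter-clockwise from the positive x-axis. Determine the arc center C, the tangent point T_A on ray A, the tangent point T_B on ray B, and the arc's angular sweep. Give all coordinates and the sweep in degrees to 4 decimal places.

bisector direction at 264.2643° = (-0.099940,-0.994993)
center distance |VC| = r/sin(θ/2) = 17.467153/sin(53.6706°) = 21.681509
C = V + |VC|·bis = (-22.4214,-5.3929)
T_A = V + ((C−V)·d_A)·d_A = V + 12.8447·d_A = (-31.3112,9.6428)
T_B = V + ((C−V)·d_B)·d_B = V + 12.8447·d_B = (-10.7188,7.5744)
sweep = 180° − θ = 72.6588°

center=(-22.4214,-5.3929) T_A=(-31.3112,9.6428) T_B=(-10.7188,7.5744) sweep=72.6588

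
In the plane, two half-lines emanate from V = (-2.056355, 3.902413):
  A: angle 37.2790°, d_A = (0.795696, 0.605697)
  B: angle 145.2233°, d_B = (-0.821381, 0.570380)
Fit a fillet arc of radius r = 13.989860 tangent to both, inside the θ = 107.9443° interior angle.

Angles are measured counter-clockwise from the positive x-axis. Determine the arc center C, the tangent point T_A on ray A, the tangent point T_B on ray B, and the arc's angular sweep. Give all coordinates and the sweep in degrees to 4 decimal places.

bisector direction at 91.2512° = (-0.021835,0.999762)
center distance |VC| = r/sin(θ/2) = 13.989860/sin(53.9721°) = 17.298529
C = V + |VC|·bis = (-2.4341,21.1968)
T_A = V + ((C−V)·d_A)·d_A = V + 10.1746·d_A = (6.0395,10.0651)
T_B = V + ((C−V)·d_B)·d_B = V + 10.1746·d_B = (-10.4136,9.7058)
sweep = 180° − θ = 72.0557°

center=(-2.4341,21.1968) T_A=(6.0395,10.0651) T_B=(-10.4136,9.7058) sweep=72.0557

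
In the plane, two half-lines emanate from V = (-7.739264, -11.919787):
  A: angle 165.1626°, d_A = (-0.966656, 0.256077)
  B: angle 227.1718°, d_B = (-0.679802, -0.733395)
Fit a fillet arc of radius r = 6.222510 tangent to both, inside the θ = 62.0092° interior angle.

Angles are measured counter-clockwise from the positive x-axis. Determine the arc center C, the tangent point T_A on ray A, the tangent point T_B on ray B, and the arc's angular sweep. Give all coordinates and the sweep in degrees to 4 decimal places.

bisector direction at 196.1672° = (-0.960453,-0.278441)
center distance |VC| = r/sin(θ/2) = 6.222510/sin(31.0046°) = 12.080036
C = V + |VC|·bis = (-19.3416,-15.2834)
T_A = V + ((C−V)·d_A)·d_A = V + 10.3541·d_A = (-17.7481,-9.2683)
T_B = V + ((C−V)·d_B)·d_B = V + 10.3541·d_B = (-14.7780,-19.5134)
sweep = 180° − θ = 117.9908°

center=(-19.3416,-15.2834) T_A=(-17.7481,-9.2683) T_B=(-14.7780,-19.5134) sweep=117.9908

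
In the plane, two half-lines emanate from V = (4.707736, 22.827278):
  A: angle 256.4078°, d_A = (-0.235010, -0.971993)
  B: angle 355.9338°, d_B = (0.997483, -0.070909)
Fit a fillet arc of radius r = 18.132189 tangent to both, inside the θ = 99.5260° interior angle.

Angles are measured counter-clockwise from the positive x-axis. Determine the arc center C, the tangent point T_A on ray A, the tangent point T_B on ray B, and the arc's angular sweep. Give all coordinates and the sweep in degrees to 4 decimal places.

bisector direction at 306.1708° = (0.590194,-0.807261)
center distance |VC| = r/sin(θ/2) = 18.132189/sin(49.7630°) = 23.752537
C = V + |VC|·bis = (18.7263,3.6528)
T_A = V + ((C−V)·d_A)·d_A = V + 15.3430·d_A = (1.1020,7.9140)
T_B = V + ((C−V)·d_B)·d_B = V + 15.3430·d_B = (20.0121,21.7393)
sweep = 180° − θ = 80.4740°

center=(18.7263,3.6528) T_A=(1.1020,7.9140) T_B=(20.0121,21.7393) sweep=80.4740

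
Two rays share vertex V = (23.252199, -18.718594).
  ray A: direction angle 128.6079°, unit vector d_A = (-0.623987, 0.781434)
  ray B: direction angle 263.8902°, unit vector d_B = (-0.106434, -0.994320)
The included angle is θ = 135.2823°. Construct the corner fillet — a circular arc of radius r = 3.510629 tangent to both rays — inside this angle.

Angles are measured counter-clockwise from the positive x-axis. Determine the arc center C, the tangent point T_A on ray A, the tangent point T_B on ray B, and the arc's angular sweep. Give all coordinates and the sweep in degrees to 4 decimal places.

bisector direction at 196.2491° = (-0.960054,-0.279813)
center distance |VC| = r/sin(θ/2) = 3.510629/sin(67.6411°) = 3.796015
C = V + |VC|·bis = (19.6078,-19.7808)
T_A = V + ((C−V)·d_A)·d_A = V + 1.4440·d_A = (22.3511,-17.5902)
T_B = V + ((C−V)·d_B)·d_B = V + 1.4440·d_B = (23.0985,-20.1544)
sweep = 180° − θ = 44.7177°

center=(19.6078,-19.7808) T_A=(22.3511,-17.5902) T_B=(23.0985,-20.1544) sweep=44.7177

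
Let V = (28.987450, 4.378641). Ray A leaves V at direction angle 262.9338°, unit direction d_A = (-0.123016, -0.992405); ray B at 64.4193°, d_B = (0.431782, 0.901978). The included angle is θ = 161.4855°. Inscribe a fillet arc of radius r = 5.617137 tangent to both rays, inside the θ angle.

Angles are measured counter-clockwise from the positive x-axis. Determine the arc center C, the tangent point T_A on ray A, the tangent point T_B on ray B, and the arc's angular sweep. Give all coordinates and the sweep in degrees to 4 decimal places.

center=(34.4493,2.7791) T_A=(28.8748,3.4701) T_B=(29.3828,5.2044) sweep=18.5145

bisector direction at 343.6766° = (0.959690,-0.281060)
center distance |VC| = r/sin(θ/2) = 5.617137/sin(80.7428°) = 5.691260
C = V + |VC|·bis = (34.4493,2.7791)
T_A = V + ((C−V)·d_A)·d_A = V + 0.9155·d_A = (28.8748,3.4701)
T_B = V + ((C−V)·d_B)·d_B = V + 0.9155·d_B = (29.3828,5.2044)
sweep = 180° − θ = 18.5145°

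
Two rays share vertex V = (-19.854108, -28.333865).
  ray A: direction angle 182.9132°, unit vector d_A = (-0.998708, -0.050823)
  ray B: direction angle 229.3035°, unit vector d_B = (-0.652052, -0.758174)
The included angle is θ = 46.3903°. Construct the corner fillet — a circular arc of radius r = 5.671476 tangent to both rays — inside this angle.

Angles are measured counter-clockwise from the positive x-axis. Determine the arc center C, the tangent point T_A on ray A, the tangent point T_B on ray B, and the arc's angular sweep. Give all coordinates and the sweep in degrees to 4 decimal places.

center=(-32.7844,-34.6707) T_A=(-33.0726,-29.0065) T_B=(-28.4844,-38.3688) sweep=133.6097

bisector direction at 206.1084° = (-0.897963,-0.440070)
center distance |VC| = r/sin(θ/2) = 5.671476/sin(23.1952°) = 14.399576
C = V + |VC|·bis = (-32.7844,-34.6707)
T_A = V + ((C−V)·d_A)·d_A = V + 13.2356·d_A = (-33.0726,-29.0065)
T_B = V + ((C−V)·d_B)·d_B = V + 13.2356·d_B = (-28.4844,-38.3688)
sweep = 180° − θ = 133.6097°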